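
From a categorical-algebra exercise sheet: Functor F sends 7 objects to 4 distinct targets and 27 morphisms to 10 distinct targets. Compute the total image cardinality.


The image of F consists of distinct objects and distinct morphisms.
|Im(F)| on objects = 4
|Im(F)| on morphisms = 10
Total image cardinality = 4 + 10 = 14

14


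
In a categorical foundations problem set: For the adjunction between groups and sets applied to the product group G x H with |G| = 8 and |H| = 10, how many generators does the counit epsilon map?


The counit epsilon_K: F(U(K)) -> K of the Free-Forgetful adjunction
maps |K| generators of F(U(K)) into K. For K = G x H (the product group),
|G x H| = |G| * |H|.
Total generators mapped = 8 * 10 = 80.

80


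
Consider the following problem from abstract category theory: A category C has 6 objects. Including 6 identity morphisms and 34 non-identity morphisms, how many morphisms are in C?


Each object has an identity morphism, giving 6 identities.
Adding the 34 non-identity morphisms:
Total = 6 + 34 = 40

40


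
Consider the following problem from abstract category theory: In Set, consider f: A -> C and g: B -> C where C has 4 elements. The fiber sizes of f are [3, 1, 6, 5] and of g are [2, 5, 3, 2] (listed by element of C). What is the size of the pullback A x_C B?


The pullback A x_C B consists of pairs (a, b) with f(a) = g(b).
For each element c in C, the fiber product has |f^-1(c)| * |g^-1(c)| elements.
Summing over C: 3 * 2 + 1 * 5 + 6 * 3 + 5 * 2
= 6 + 5 + 18 + 10 = 39

39


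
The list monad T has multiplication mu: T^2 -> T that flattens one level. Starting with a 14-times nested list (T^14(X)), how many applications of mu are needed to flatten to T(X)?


Each application of mu: T^2 -> T removes one layer of nesting.
Starting at depth 14 (i.e., T^14(X)), we need to reach T(X).
Number of mu applications = 14 - 1 = 13

13


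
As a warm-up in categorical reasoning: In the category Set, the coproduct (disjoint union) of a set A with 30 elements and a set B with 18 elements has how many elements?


In Set, the coproduct A + B is the disjoint union.
|A + B| = |A| + |B| = 30 + 18 = 48

48


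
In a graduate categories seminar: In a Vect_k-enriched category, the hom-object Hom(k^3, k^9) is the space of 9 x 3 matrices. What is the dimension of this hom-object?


In Vect-enriched categories, Hom(k^n, k^m) is the space of m x n matrices.
dim(Hom(k^3, k^9)) = 9 * 3 = 27

27


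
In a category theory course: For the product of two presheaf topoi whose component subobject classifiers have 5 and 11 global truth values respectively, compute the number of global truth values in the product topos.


In a product of presheaf topoi E_1 x E_2, the subobject classifier
is Omega = Omega_1 x Omega_2 (componentwise), so
|Omega(top)| = |Omega_1(top_1)| * |Omega_2(top_2)|.
= 5 * 11 = 55.

55


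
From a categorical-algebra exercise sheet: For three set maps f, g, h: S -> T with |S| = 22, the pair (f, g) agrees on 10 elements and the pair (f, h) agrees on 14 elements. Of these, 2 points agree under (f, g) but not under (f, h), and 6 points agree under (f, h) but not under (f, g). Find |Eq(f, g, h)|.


Eq(f, g, h) is the triple-agreement set: points in S where all three
maps take the same value. Using inclusion-exclusion on the pairwise data:
Pair (f, g) agrees on 10 points; pair (f, h) on 14 points.
Points agreeing under (f, g) but not (f, h) = 2; under (f, h) but not (f, g) = 6.
Triple-agreement = agreement-in-(f, g) minus points that agree under (f, g) but not (f, h):
|Eq(f, g, h)| = 10 - 2 = 8
(cross-check via (f, h): 14 - 6 = 8.)

8


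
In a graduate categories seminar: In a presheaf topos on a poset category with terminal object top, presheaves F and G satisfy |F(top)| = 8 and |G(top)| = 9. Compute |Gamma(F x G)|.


Global sections of a presheaf on a poset with terminal top satisfy
Gamma(H) ~ H(top). Presheaves admit pointwise products, so
(F x G)(top) = F(top) x G(top) (Cartesian product).
|Gamma(F x G)| = |F(top)| * |G(top)| = 8 * 9 = 72.

72


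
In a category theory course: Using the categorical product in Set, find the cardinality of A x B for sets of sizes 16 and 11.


In Set, the product A x B is the Cartesian product.
By the universal property, |A x B| = |A| * |B|.
|A x B| = 16 * 11 = 176

176


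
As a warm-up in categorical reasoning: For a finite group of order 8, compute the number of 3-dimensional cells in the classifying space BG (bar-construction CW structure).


In the bar-construction CW model of BG, the n-cells are indexed by
n-tuples [g_1|...|g_n] of non-identity elements of G (degenerate
simplices with some g_i = e do not contribute cells), so there are
(|G| - 1)^n n-cells.
For dim = 3 with |G| = 8:
cells = (8 - 1)^3 = 7^3 = 343

343


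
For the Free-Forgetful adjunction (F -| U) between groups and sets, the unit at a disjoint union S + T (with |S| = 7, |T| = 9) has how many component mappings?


The unit eta_X: X -> U(F(X)) of the Free-Forgetful adjunction
maps each element of X to a generator of F(X). For X = S + T (disjoint
union in Set), |S + T| = |S| + |T|.
Total mappings = 7 + 9 = 16.

16


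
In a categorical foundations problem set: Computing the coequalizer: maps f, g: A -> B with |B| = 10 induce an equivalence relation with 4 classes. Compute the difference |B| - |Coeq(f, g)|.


The coequalizer Coeq(f, g) = B / ~ has one element per equivalence class.
|B| = 10, |Coeq(f, g)| = 4.
|B| - |Coeq(f, g)| = 10 - 4 = 6.

6


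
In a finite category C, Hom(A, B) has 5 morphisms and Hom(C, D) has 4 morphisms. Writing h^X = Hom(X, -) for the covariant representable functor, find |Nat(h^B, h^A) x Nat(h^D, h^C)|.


By the Yoneda lemma, Nat(h^B, h^A) is isomorphic to Hom(A, B),
so |Nat(h^B, h^A)| = |Hom(A, B)| and |Nat(h^D, h^C)| = |Hom(C, D)|.
|Hom(A, B)| = 5, |Hom(C, D)| = 4.
|Nat(h^B, h^A) x Nat(h^D, h^C)| = 5 * 4 = 20

20


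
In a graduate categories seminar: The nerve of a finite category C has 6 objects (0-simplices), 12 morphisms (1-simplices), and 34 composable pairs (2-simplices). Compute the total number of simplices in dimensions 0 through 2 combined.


The 2-skeleton of the nerve N(C) consists of simplices in dimensions 0, 1, 2:
  |N(C)_0| = 6 (objects)
  |N(C)_1| = 12 (morphisms)
  |N(C)_2| = 34 (composable pairs)
Total = 6 + 12 + 34 = 52

52


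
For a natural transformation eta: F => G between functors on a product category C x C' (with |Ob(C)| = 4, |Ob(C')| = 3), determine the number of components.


A natural transformation eta: F => G assigns one component morphism per
object of the domain category.
The domain is the product category C x C', so
|Ob(C x C')| = |Ob(C)| * |Ob(C')| = 4 * 3 = 12.
Therefore eta has 12 component morphisms.

12


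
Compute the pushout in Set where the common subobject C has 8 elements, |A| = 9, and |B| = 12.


The pushout A +_C B identifies the images of C in A and B.
|A +_C B| = |A| + |B| - |C| (for injections).
= 9 + 12 - 8 = 13

13


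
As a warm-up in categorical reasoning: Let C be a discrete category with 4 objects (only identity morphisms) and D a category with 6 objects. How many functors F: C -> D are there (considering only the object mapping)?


A functor from a discrete category C to D is determined by
where each object maps. Each of the 4 objects of C can map
to any of the 6 objects of D independently.
Number of functors = 6^4 = 1296

1296


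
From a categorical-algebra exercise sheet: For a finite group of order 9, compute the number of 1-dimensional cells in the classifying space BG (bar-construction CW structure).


In the bar-construction CW model of BG, the n-cells are indexed by
n-tuples [g_1|...|g_n] of non-identity elements of G (degenerate
simplices with some g_i = e do not contribute cells), so there are
(|G| - 1)^n n-cells.
For dim = 1 with |G| = 9:
cells = (9 - 1)^1 = 8^1 = 8

8


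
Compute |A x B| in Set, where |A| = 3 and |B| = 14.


In Set, the product A x B is the Cartesian product.
By the universal property, |A x B| = |A| * |B|.
|A x B| = 3 * 14 = 42

42


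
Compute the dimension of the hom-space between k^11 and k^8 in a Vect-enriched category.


In Vect-enriched categories, Hom(k^n, k^m) is the space of m x n matrices.
dim(Hom(k^11, k^8)) = 8 * 11 = 88

88


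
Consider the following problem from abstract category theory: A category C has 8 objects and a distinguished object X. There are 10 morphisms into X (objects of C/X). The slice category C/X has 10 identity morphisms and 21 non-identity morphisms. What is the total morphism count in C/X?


In the slice category C/X, objects are morphisms to X.
Identity morphisms: 10 (one per object of C/X).
Non-identity morphisms: 21.
Total = 10 + 21 = 31

31


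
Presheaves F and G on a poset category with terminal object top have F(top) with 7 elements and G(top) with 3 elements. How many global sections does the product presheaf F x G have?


Global sections of a presheaf on a poset with terminal top satisfy
Gamma(H) ~ H(top). Presheaves admit pointwise products, so
(F x G)(top) = F(top) x G(top) (Cartesian product).
|Gamma(F x G)| = |F(top)| * |G(top)| = 7 * 3 = 21.

21


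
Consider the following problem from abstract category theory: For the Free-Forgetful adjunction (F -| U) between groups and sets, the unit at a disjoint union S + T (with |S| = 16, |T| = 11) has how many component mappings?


The unit eta_X: X -> U(F(X)) of the Free-Forgetful adjunction
maps each element of X to a generator of F(X). For X = S + T (disjoint
union in Set), |S + T| = |S| + |T|.
Total mappings = 16 + 11 = 27.

27


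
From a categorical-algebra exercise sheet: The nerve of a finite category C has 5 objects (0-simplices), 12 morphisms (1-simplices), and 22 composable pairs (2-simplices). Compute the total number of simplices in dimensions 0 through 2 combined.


The 2-skeleton of the nerve N(C) consists of simplices in dimensions 0, 1, 2:
  |N(C)_0| = 5 (objects)
  |N(C)_1| = 12 (morphisms)
  |N(C)_2| = 22 (composable pairs)
Total = 5 + 12 + 22 = 39

39


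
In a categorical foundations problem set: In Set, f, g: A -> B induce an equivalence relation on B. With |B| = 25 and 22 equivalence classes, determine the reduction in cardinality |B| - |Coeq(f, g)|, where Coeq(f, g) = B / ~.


The coequalizer Coeq(f, g) = B / ~ has one element per equivalence class.
|B| = 25, |Coeq(f, g)| = 22.
|B| - |Coeq(f, g)| = 25 - 22 = 3.

3


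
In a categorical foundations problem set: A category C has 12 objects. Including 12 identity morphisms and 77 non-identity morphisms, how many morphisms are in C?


Each object has an identity morphism, giving 12 identities.
Adding the 77 non-identity morphisms:
Total = 12 + 77 = 89

89


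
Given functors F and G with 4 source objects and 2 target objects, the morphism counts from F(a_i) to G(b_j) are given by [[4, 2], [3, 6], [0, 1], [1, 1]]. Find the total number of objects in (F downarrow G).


Objects of (F downarrow G) are triples (a, b, h: F(a)->G(b)).
The count equals the sum of all entries in the hom-matrix.
sum(row 0) = 6
sum(row 1) = 9
sum(row 2) = 1
sum(row 3) = 2
Grand total = 18

18


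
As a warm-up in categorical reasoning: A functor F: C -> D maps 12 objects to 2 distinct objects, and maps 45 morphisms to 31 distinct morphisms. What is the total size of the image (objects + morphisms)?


The image of F consists of distinct objects and distinct morphisms.
|Im(F)| on objects = 2
|Im(F)| on morphisms = 31
Total image cardinality = 2 + 31 = 33

33


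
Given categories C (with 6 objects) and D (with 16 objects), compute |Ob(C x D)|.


The product category C x D has objects that are pairs (c, d).
Number of pairs = |Ob(C)| * |Ob(D)| = 6 * 16 = 96

96


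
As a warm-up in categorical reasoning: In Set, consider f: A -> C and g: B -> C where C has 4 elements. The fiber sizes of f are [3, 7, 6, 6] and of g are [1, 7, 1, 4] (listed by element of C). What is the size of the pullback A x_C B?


The pullback A x_C B consists of pairs (a, b) with f(a) = g(b).
For each element c in C, the fiber product has |f^-1(c)| * |g^-1(c)| elements.
Summing over C: 3 * 1 + 7 * 7 + 6 * 1 + 6 * 4
= 3 + 49 + 6 + 24 = 82

82


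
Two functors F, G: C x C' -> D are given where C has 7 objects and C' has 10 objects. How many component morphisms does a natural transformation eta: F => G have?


A natural transformation eta: F => G assigns one component morphism per
object of the domain category.
The domain is the product category C x C', so
|Ob(C x C')| = |Ob(C)| * |Ob(C')| = 7 * 10 = 70.
Therefore eta has 70 component morphisms.

70


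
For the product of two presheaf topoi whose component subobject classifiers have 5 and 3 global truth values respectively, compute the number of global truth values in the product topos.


In a product of presheaf topoi E_1 x E_2, the subobject classifier
is Omega = Omega_1 x Omega_2 (componentwise), so
|Omega(top)| = |Omega_1(top_1)| * |Omega_2(top_2)|.
= 5 * 3 = 15.

15


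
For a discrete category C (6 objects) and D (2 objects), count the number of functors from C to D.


A functor from a discrete category C to D is determined by
where each object maps. Each of the 6 objects of C can map
to any of the 2 objects of D independently.
Number of functors = 2^6 = 64

64


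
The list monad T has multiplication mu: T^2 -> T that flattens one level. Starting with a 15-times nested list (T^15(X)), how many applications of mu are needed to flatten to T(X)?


Each application of mu: T^2 -> T removes one layer of nesting.
Starting at depth 15 (i.e., T^15(X)), we need to reach T(X).
Number of mu applications = 15 - 1 = 14

14


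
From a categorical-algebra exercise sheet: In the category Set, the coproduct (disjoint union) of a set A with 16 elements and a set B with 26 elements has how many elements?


In Set, the coproduct A + B is the disjoint union.
|A + B| = |A| + |B| = 16 + 26 = 42

42


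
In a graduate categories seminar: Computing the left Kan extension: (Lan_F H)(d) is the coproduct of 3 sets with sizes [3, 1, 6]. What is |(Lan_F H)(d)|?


Pointwise, the left Kan extension (Lan_F H)(d) is the colimit, indexed
by the comma category (F downarrow d), of H composed with the
projection (F downarrow d) -> C. Here that colimit is given
as a coproduct (disjoint union) of sets, so its cardinality is the
sum of the sizes of the summands.
Coproduct of sets with sizes: 3 + 1 + 6
= 10

10


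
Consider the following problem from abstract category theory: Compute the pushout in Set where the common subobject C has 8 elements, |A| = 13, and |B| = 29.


The pushout A +_C B identifies the images of C in A and B.
|A +_C B| = |A| + |B| - |C| (for injections).
= 13 + 29 - 8 = 34

34


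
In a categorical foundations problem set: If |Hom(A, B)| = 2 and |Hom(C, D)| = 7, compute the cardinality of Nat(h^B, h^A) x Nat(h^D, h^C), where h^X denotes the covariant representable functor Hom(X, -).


By the Yoneda lemma, Nat(h^B, h^A) is isomorphic to Hom(A, B),
so |Nat(h^B, h^A)| = |Hom(A, B)| and |Nat(h^D, h^C)| = |Hom(C, D)|.
|Hom(A, B)| = 2, |Hom(C, D)| = 7.
|Nat(h^B, h^A) x Nat(h^D, h^C)| = 2 * 7 = 14

14


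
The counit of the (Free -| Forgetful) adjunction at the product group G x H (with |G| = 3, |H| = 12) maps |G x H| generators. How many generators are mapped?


The counit epsilon_K: F(U(K)) -> K of the Free-Forgetful adjunction
maps |K| generators of F(U(K)) into K. For K = G x H (the product group),
|G x H| = |G| * |H|.
Total generators mapped = 3 * 12 = 36.

36


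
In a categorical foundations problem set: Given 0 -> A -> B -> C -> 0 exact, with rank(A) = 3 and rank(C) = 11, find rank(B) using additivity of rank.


For a short exact sequence 0 -> A -> B -> C -> 0,
rank is additive: rank(B) = rank(A) + rank(C).
rank(B) = 3 + 11 = 14

14


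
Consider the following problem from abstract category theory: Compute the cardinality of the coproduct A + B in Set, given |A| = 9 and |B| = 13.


In Set, the coproduct A + B is the disjoint union.
|A + B| = |A| + |B| = 9 + 13 = 22

22


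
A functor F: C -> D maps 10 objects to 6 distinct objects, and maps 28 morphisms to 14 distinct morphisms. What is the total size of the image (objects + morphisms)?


The image of F consists of distinct objects and distinct morphisms.
|Im(F)| on objects = 6
|Im(F)| on morphisms = 14
Total image cardinality = 6 + 14 = 20

20


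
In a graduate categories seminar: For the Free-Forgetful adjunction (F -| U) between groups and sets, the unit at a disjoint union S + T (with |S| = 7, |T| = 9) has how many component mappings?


The unit eta_X: X -> U(F(X)) of the Free-Forgetful adjunction
maps each element of X to a generator of F(X). For X = S + T (disjoint
union in Set), |S + T| = |S| + |T|.
Total mappings = 7 + 9 = 16.

16


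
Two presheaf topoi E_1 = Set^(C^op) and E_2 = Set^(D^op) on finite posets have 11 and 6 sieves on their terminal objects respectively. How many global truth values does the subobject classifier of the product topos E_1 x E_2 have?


In a product of presheaf topoi E_1 x E_2, the subobject classifier
is Omega = Omega_1 x Omega_2 (componentwise), so
|Omega(top)| = |Omega_1(top_1)| * |Omega_2(top_2)|.
= 11 * 6 = 66.

66


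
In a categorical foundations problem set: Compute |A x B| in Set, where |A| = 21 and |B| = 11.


In Set, the product A x B is the Cartesian product.
By the universal property, |A x B| = |A| * |B|.
|A x B| = 21 * 11 = 231

231


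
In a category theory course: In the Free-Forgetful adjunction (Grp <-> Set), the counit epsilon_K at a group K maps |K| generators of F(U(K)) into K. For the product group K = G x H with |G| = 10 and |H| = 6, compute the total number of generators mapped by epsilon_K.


The counit epsilon_K: F(U(K)) -> K of the Free-Forgetful adjunction
maps |K| generators of F(U(K)) into K. For K = G x H (the product group),
|G x H| = |G| * |H|.
Total generators mapped = 10 * 6 = 60.

60


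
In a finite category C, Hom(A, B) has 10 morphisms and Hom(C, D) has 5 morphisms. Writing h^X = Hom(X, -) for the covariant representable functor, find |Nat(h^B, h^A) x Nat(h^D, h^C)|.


By the Yoneda lemma, Nat(h^B, h^A) is isomorphic to Hom(A, B),
so |Nat(h^B, h^A)| = |Hom(A, B)| and |Nat(h^D, h^C)| = |Hom(C, D)|.
|Hom(A, B)| = 10, |Hom(C, D)| = 5.
|Nat(h^B, h^A) x Nat(h^D, h^C)| = 10 * 5 = 50

50


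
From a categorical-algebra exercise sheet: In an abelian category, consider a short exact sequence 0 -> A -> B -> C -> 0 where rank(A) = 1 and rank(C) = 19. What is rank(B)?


For a short exact sequence 0 -> A -> B -> C -> 0,
rank is additive: rank(B) = rank(A) + rank(C).
rank(B) = 1 + 19 = 20

20


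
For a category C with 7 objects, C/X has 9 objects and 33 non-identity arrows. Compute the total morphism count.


In the slice category C/X, objects are morphisms to X.
Identity morphisms: 9 (one per object of C/X).
Non-identity morphisms: 33.
Total = 9 + 33 = 42

42


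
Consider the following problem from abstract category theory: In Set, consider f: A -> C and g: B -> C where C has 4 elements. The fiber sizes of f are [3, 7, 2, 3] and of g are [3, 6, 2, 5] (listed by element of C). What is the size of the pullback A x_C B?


The pullback A x_C B consists of pairs (a, b) with f(a) = g(b).
For each element c in C, the fiber product has |f^-1(c)| * |g^-1(c)| elements.
Summing over C: 3 * 3 + 7 * 6 + 2 * 2 + 3 * 5
= 9 + 42 + 4 + 15 = 70

70


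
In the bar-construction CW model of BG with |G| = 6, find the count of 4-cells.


In the bar-construction CW model of BG, the n-cells are indexed by
n-tuples [g_1|...|g_n] of non-identity elements of G (degenerate
simplices with some g_i = e do not contribute cells), so there are
(|G| - 1)^n n-cells.
For dim = 4 with |G| = 6:
cells = (6 - 1)^4 = 5^4 = 625

625


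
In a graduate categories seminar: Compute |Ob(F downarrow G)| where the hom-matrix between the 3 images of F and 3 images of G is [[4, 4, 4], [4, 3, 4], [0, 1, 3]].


Objects of (F downarrow G) are triples (a, b, h: F(a)->G(b)).
The count equals the sum of all entries in the hom-matrix.
sum(row 0) = 12
sum(row 1) = 11
sum(row 2) = 4
Grand total = 27

27


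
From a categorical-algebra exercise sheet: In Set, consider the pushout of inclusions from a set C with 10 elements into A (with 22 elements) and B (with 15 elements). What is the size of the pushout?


The pushout A +_C B identifies the images of C in A and B.
|A +_C B| = |A| + |B| - |C| (for injections).
= 22 + 15 - 10 = 27

27


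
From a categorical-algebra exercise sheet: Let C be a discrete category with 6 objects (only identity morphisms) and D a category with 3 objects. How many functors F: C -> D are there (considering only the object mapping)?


A functor from a discrete category C to D is determined by
where each object maps. Each of the 6 objects of C can map
to any of the 3 objects of D independently.
Number of functors = 3^6 = 729

729


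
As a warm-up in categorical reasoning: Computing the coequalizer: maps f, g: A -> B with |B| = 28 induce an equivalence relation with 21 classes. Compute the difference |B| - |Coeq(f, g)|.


The coequalizer Coeq(f, g) = B / ~ has one element per equivalence class.
|B| = 28, |Coeq(f, g)| = 21.
|B| - |Coeq(f, g)| = 28 - 21 = 7.

7


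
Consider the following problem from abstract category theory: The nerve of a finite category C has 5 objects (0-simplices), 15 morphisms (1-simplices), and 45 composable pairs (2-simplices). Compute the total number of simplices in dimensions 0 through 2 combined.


The 2-skeleton of the nerve N(C) consists of simplices in dimensions 0, 1, 2:
  |N(C)_0| = 5 (objects)
  |N(C)_1| = 15 (morphisms)
  |N(C)_2| = 45 (composable pairs)
Total = 5 + 15 + 45 = 65

65


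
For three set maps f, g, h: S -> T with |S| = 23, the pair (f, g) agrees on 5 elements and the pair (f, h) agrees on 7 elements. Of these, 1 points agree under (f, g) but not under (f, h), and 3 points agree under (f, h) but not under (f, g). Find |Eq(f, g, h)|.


Eq(f, g, h) is the triple-agreement set: points in S where all three
maps take the same value. Using inclusion-exclusion on the pairwise data:
Pair (f, g) agrees on 5 points; pair (f, h) on 7 points.
Points agreeing under (f, g) but not (f, h) = 1; under (f, h) but not (f, g) = 3.
Triple-agreement = agreement-in-(f, g) minus points that agree under (f, g) but not (f, h):
|Eq(f, g, h)| = 5 - 1 = 4
(cross-check via (f, h): 7 - 3 = 4.)

4


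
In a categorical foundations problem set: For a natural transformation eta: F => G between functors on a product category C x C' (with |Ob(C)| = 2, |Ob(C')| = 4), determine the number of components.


A natural transformation eta: F => G assigns one component morphism per
object of the domain category.
The domain is the product category C x C', so
|Ob(C x C')| = |Ob(C)| * |Ob(C')| = 2 * 4 = 8.
Therefore eta has 8 component morphisms.

8


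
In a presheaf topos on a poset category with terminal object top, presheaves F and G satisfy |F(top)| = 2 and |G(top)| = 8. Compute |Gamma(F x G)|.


Global sections of a presheaf on a poset with terminal top satisfy
Gamma(H) ~ H(top). Presheaves admit pointwise products, so
(F x G)(top) = F(top) x G(top) (Cartesian product).
|Gamma(F x G)| = |F(top)| * |G(top)| = 2 * 8 = 16.

16


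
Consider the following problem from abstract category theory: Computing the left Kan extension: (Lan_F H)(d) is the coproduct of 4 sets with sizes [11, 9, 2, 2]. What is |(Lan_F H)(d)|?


Pointwise, the left Kan extension (Lan_F H)(d) is the colimit, indexed
by the comma category (F downarrow d), of H composed with the
projection (F downarrow d) -> C. Here that colimit is given
as a coproduct (disjoint union) of sets, so its cardinality is the
sum of the sizes of the summands.
Coproduct of sets with sizes: 11 + 9 + 2 + 2
= 24

24


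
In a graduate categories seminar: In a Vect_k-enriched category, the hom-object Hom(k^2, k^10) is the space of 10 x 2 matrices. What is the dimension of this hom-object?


In Vect-enriched categories, Hom(k^n, k^m) is the space of m x n matrices.
dim(Hom(k^2, k^10)) = 10 * 2 = 20

20


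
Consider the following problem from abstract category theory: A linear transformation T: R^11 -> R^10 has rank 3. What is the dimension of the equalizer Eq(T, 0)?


The equalizer of f and the zero map is ker(f).
By the rank-nullity theorem: dim(ker(f)) = dim(domain) - rank(f).
dim(ker(f)) = 11 - 3 = 8

8


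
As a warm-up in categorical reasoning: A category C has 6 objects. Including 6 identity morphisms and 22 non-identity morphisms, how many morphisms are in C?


Each object has an identity morphism, giving 6 identities.
Adding the 22 non-identity morphisms:
Total = 6 + 22 = 28

28


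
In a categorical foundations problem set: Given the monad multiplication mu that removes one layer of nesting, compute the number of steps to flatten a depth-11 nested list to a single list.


Each application of mu: T^2 -> T removes one layer of nesting.
Starting at depth 11 (i.e., T^11(X)), we need to reach T(X).
Number of mu applications = 11 - 1 = 10

10


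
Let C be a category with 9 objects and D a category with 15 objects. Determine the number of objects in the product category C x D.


The product category C x D has objects that are pairs (c, d).
Number of pairs = |Ob(C)| * |Ob(D)| = 9 * 15 = 135

135


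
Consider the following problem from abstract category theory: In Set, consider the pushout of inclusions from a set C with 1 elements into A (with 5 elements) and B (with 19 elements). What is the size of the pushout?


The pushout A +_C B identifies the images of C in A and B.
|A +_C B| = |A| + |B| - |C| (for injections).
= 5 + 19 - 1 = 23

23


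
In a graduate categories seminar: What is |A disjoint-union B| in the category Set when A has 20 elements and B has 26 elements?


In Set, the coproduct A + B is the disjoint union.
|A + B| = |A| + |B| = 20 + 26 = 46

46


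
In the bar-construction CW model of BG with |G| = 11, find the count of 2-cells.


In the bar-construction CW model of BG, the n-cells are indexed by
n-tuples [g_1|...|g_n] of non-identity elements of G (degenerate
simplices with some g_i = e do not contribute cells), so there are
(|G| - 1)^n n-cells.
For dim = 2 with |G| = 11:
cells = (11 - 1)^2 = 10^2 = 100

100


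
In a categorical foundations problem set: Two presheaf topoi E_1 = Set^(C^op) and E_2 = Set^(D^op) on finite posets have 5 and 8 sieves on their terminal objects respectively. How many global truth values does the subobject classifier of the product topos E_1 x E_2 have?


In a product of presheaf topoi E_1 x E_2, the subobject classifier
is Omega = Omega_1 x Omega_2 (componentwise), so
|Omega(top)| = |Omega_1(top_1)| * |Omega_2(top_2)|.
= 5 * 8 = 40.

40


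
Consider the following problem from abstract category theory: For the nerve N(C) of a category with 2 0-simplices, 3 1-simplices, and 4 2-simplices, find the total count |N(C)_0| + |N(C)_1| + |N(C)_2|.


The 2-skeleton of the nerve N(C) consists of simplices in dimensions 0, 1, 2:
  |N(C)_0| = 2 (objects)
  |N(C)_1| = 3 (morphisms)
  |N(C)_2| = 4 (composable pairs)
Total = 2 + 3 + 4 = 9

9


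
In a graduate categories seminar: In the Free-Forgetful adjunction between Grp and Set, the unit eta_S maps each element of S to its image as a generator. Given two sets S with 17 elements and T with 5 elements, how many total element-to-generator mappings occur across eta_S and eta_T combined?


The unit eta_X: X -> U(F(X)) of the Free-Forgetful adjunction
maps each element of X to a generator of F(X). For X = S + T (disjoint
union in Set), |S + T| = |S| + |T|.
Total mappings = 17 + 5 = 22.

22


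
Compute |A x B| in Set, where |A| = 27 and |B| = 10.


In Set, the product A x B is the Cartesian product.
By the universal property, |A x B| = |A| * |B|.
|A x B| = 27 * 10 = 270

270


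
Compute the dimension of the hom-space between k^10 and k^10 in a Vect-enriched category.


In Vect-enriched categories, Hom(k^n, k^m) is the space of m x n matrices.
dim(Hom(k^10, k^10)) = 10 * 10 = 100

100


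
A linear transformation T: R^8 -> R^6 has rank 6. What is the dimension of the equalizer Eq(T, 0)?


The equalizer of f and the zero map is ker(f).
By the rank-nullity theorem: dim(ker(f)) = dim(domain) - rank(f).
dim(ker(f)) = 8 - 6 = 2

2


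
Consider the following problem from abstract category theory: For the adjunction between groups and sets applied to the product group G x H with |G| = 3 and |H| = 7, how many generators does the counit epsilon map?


The counit epsilon_K: F(U(K)) -> K of the Free-Forgetful adjunction
maps |K| generators of F(U(K)) into K. For K = G x H (the product group),
|G x H| = |G| * |H|.
Total generators mapped = 3 * 7 = 21.

21


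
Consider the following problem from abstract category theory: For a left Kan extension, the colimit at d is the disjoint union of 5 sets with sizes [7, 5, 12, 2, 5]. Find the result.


Pointwise, the left Kan extension (Lan_F H)(d) is the colimit, indexed
by the comma category (F downarrow d), of H composed with the
projection (F downarrow d) -> C. Here that colimit is given
as a coproduct (disjoint union) of sets, so its cardinality is the
sum of the sizes of the summands.
Coproduct of sets with sizes: 7 + 5 + 12 + 2 + 5
= 31

31


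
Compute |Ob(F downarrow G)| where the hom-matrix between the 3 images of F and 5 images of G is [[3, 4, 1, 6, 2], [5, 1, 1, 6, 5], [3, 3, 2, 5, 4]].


Objects of (F downarrow G) are triples (a, b, h: F(a)->G(b)).
The count equals the sum of all entries in the hom-matrix.
sum(row 0) = 16
sum(row 1) = 18
sum(row 2) = 17
Grand total = 51

51


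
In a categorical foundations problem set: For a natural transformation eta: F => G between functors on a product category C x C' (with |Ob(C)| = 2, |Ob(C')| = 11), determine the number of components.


A natural transformation eta: F => G assigns one component morphism per
object of the domain category.
The domain is the product category C x C', so
|Ob(C x C')| = |Ob(C)| * |Ob(C')| = 2 * 11 = 22.
Therefore eta has 22 component morphisms.

22


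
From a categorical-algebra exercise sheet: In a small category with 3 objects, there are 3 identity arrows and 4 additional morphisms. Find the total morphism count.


Each object has an identity morphism, giving 3 identities.
Adding the 4 non-identity morphisms:
Total = 3 + 4 = 7

7


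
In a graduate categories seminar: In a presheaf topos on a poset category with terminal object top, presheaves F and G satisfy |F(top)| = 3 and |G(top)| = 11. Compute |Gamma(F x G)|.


Global sections of a presheaf on a poset with terminal top satisfy
Gamma(H) ~ H(top). Presheaves admit pointwise products, so
(F x G)(top) = F(top) x G(top) (Cartesian product).
|Gamma(F x G)| = |F(top)| * |G(top)| = 3 * 11 = 33.

33


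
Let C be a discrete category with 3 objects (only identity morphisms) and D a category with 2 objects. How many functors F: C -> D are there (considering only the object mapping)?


A functor from a discrete category C to D is determined by
where each object maps. Each of the 3 objects of C can map
to any of the 2 objects of D independently.
Number of functors = 2^3 = 8

8


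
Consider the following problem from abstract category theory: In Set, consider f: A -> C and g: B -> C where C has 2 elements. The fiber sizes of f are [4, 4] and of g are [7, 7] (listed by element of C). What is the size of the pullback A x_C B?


The pullback A x_C B consists of pairs (a, b) with f(a) = g(b).
For each element c in C, the fiber product has |f^-1(c)| * |g^-1(c)| elements.
Summing over C: 4 * 7 + 4 * 7
= 28 + 28 = 56

56


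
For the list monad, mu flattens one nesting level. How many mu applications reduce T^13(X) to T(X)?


Each application of mu: T^2 -> T removes one layer of nesting.
Starting at depth 13 (i.e., T^13(X)), we need to reach T(X).
Number of mu applications = 13 - 1 = 12

12


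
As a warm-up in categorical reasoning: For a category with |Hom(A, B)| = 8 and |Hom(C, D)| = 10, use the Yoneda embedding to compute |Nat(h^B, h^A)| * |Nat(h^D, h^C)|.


By the Yoneda lemma, Nat(h^B, h^A) is isomorphic to Hom(A, B),
so |Nat(h^B, h^A)| = |Hom(A, B)| and |Nat(h^D, h^C)| = |Hom(C, D)|.
|Hom(A, B)| = 8, |Hom(C, D)| = 10.
|Nat(h^B, h^A) x Nat(h^D, h^C)| = 8 * 10 = 80

80


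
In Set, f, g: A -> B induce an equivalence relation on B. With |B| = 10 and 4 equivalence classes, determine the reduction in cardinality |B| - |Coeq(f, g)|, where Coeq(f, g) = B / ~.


The coequalizer Coeq(f, g) = B / ~ has one element per equivalence class.
|B| = 10, |Coeq(f, g)| = 4.
|B| - |Coeq(f, g)| = 10 - 4 = 6.

6


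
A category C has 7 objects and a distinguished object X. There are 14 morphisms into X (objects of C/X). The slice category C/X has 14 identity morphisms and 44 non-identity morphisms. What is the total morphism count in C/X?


In the slice category C/X, objects are morphisms to X.
Identity morphisms: 14 (one per object of C/X).
Non-identity morphisms: 44.
Total = 14 + 44 = 58

58


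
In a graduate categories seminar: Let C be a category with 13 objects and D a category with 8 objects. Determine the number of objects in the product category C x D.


The product category C x D has objects that are pairs (c, d).
Number of pairs = |Ob(C)| * |Ob(D)| = 13 * 8 = 104

104


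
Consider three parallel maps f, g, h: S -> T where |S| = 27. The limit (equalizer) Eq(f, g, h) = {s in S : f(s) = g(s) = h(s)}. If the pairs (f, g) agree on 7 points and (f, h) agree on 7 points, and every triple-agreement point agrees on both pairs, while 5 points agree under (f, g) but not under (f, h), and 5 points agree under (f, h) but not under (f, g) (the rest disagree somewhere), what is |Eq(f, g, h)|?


Eq(f, g, h) is the triple-agreement set: points in S where all three
maps take the same value. Using inclusion-exclusion on the pairwise data:
Pair (f, g) agrees on 7 points; pair (f, h) on 7 points.
Points agreeing under (f, g) but not (f, h) = 5; under (f, h) but not (f, g) = 5.
Triple-agreement = agreement-in-(f, g) minus points that agree under (f, g) but not (f, h):
|Eq(f, g, h)| = 7 - 5 = 2
(cross-check via (f, h): 7 - 5 = 2.)

2


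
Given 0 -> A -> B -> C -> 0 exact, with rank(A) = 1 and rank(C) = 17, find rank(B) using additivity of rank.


For a short exact sequence 0 -> A -> B -> C -> 0,
rank is additive: rank(B) = rank(A) + rank(C).
rank(B) = 1 + 17 = 18

18


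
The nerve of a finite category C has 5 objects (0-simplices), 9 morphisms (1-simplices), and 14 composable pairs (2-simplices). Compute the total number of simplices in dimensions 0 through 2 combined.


The 2-skeleton of the nerve N(C) consists of simplices in dimensions 0, 1, 2:
  |N(C)_0| = 5 (objects)
  |N(C)_1| = 9 (morphisms)
  |N(C)_2| = 14 (composable pairs)
Total = 5 + 9 + 14 = 28

28


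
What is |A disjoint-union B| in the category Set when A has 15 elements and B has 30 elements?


In Set, the coproduct A + B is the disjoint union.
|A + B| = |A| + |B| = 15 + 30 = 45

45


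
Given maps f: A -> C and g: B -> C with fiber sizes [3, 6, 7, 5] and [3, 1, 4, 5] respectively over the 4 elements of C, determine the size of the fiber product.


The pullback A x_C B consists of pairs (a, b) with f(a) = g(b).
For each element c in C, the fiber product has |f^-1(c)| * |g^-1(c)| elements.
Summing over C: 3 * 3 + 6 * 1 + 7 * 4 + 5 * 5
= 9 + 6 + 28 + 25 = 68

68


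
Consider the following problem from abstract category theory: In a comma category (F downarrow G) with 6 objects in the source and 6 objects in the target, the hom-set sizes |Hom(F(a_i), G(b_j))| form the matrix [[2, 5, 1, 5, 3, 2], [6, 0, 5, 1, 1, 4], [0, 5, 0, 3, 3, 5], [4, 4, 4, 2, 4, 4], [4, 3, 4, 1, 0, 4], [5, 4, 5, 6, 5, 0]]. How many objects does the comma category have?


Objects of (F downarrow G) are triples (a, b, h: F(a)->G(b)).
The count equals the sum of all entries in the hom-matrix.
sum(row 0) = 18
sum(row 1) = 17
sum(row 2) = 16
sum(row 3) = 22
sum(row 4) = 16
sum(row 5) = 25
Grand total = 114

114


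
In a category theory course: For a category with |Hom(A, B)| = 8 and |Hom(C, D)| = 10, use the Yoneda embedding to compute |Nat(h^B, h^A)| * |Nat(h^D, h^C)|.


By the Yoneda lemma, Nat(h^B, h^A) is isomorphic to Hom(A, B),
so |Nat(h^B, h^A)| = |Hom(A, B)| and |Nat(h^D, h^C)| = |Hom(C, D)|.
|Hom(A, B)| = 8, |Hom(C, D)| = 10.
|Nat(h^B, h^A) x Nat(h^D, h^C)| = 8 * 10 = 80

80


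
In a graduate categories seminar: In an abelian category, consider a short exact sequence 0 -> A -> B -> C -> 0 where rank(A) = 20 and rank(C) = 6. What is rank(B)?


For a short exact sequence 0 -> A -> B -> C -> 0,
rank is additive: rank(B) = rank(A) + rank(C).
rank(B) = 20 + 6 = 26

26


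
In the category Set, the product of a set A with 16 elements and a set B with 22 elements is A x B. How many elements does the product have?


In Set, the product A x B is the Cartesian product.
By the universal property, |A x B| = |A| * |B|.
|A x B| = 16 * 22 = 352

352


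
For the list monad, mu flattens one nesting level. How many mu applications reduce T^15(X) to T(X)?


Each application of mu: T^2 -> T removes one layer of nesting.
Starting at depth 15 (i.e., T^15(X)), we need to reach T(X).
Number of mu applications = 15 - 1 = 14

14


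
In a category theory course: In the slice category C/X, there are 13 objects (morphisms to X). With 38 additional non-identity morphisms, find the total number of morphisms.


In the slice category C/X, objects are morphisms to X.
Identity morphisms: 13 (one per object of C/X).
Non-identity morphisms: 38.
Total = 13 + 38 = 51

51


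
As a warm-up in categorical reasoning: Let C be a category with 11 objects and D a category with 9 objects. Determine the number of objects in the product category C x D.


The product category C x D has objects that are pairs (c, d).
Number of pairs = |Ob(C)| * |Ob(D)| = 11 * 9 = 99

99


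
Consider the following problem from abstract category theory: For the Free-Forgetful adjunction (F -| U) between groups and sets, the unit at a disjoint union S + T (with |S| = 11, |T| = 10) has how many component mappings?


The unit eta_X: X -> U(F(X)) of the Free-Forgetful adjunction
maps each element of X to a generator of F(X). For X = S + T (disjoint
union in Set), |S + T| = |S| + |T|.
Total mappings = 11 + 10 = 21.

21


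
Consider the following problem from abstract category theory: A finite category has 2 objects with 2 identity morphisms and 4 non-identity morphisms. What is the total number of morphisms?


Each object has an identity morphism, giving 2 identities.
Adding the 4 non-identity morphisms:
Total = 2 + 4 = 6

6


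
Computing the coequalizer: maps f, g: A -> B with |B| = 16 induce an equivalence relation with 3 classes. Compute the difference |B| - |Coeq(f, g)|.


The coequalizer Coeq(f, g) = B / ~ has one element per equivalence class.
|B| = 16, |Coeq(f, g)| = 3.
|B| - |Coeq(f, g)| = 16 - 3 = 13.

13


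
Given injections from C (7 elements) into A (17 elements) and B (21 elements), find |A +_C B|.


The pushout A +_C B identifies the images of C in A and B.
|A +_C B| = |A| + |B| - |C| (for injections).
= 17 + 21 - 7 = 31

31


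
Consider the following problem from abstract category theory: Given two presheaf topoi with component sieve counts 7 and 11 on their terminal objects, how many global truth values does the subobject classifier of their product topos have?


In a product of presheaf topoi E_1 x E_2, the subobject classifier
is Omega = Omega_1 x Omega_2 (componentwise), so
|Omega(top)| = |Omega_1(top_1)| * |Omega_2(top_2)|.
= 7 * 11 = 77.

77


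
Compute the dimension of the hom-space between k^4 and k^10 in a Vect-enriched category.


In Vect-enriched categories, Hom(k^n, k^m) is the space of m x n matrices.
dim(Hom(k^4, k^10)) = 10 * 4 = 40

40
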